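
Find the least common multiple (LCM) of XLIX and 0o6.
Convert XLIX (Roman numeral) → 40 + 9 = 49 (decimal)
Convert 0o6 (octal) → 6 (decimal)
Compute lcm(49, 6) = 294
294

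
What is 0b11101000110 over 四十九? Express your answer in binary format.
Convert 0b11101000110 (binary) → 1024 + 512 + 256 + 64 + 4 + 2 = 1862 (decimal)
Convert 四十九 (Chinese numeral) → 4×10 + 9 = 49 (decimal)
Compute 1862 ÷ 49 = 38
Convert 38 (decimal) → 38 = 32 + 4 + 2 → 0b100110 (binary)
0b100110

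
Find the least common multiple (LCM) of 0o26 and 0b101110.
Convert 0o26 (octal) → 2×8 + 6 = 22 (decimal)
Convert 0b101110 (binary) → 32 + 8 + 4 + 2 = 46 (decimal)
Compute lcm(22, 46) = 506
506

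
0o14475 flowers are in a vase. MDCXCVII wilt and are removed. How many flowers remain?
Convert 0o14475 (octal) → 1×4096 + 4×512 + 4×64 + 7×8 + 5 = 6461 (decimal)
Convert MDCXCVII (Roman numeral) → 1000 + 500 + 100 + 90 + 5 + 1 + 1 = 1697 (decimal)
Compute 6461 - 1697 = 4764
4764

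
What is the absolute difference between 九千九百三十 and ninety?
Convert 九千九百三十 (Chinese numeral) → 9×1000 + 9×100 + 3×10 = 9930 (decimal)
Convert ninety (English words) → 90 (decimal)
Compute |9930 - 90| = 9840
9840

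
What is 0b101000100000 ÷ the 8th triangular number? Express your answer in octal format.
Convert 0b101000100000 (binary) → 2048 + 512 + 32 = 2592 (decimal)
Convert the 8th triangular number (triangular index) → 8×9/2 = 36 (decimal)
Compute 2592 ÷ 36 = 72
Convert 72 (decimal) → 72 = 1×64 + 1×8 → 0o110 (octal)
0o110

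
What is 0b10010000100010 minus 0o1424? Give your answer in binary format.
Convert 0b10010000100010 (binary) → 8192 + 1024 + 32 + 2 = 9250 (decimal)
Convert 0o1424 (octal) → 1×512 + 4×64 + 2×8 + 4 = 788 (decimal)
Compute 9250 - 788 = 8462
Convert 8462 (decimal) → 8462 = 8192 + 256 + 8 + 4 + 2 → 0b10000100001110 (binary)
0b10000100001110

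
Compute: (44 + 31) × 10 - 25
Parentheses first: 44 + 31 = 75
Multiply: 75 × 10 = 750
Subtract: 750 - 25 = 725
725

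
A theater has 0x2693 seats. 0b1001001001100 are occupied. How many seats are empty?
Convert 0x2693 (hexadecimal) → 2×4096 + 6×256 + 9×16 + 3 = 9875 (decimal)
Convert 0b1001001001100 (binary) → 4096 + 512 + 64 + 8 + 4 = 4684 (decimal)
Compute 9875 - 4684 = 5191
5191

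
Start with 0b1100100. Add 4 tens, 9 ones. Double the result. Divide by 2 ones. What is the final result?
Convert 0b1100100 (binary) → 64 + 32 + 4 = 100 (decimal)
Start: 100
Convert 4 tens, 9 ones (place-value notation) → 4×10 + 9 = 49 (decimal)
100 + 49 = 149
149 × 2 = 298
Convert 2 ones (place-value notation) → 2 (decimal)
298 ÷ 2 = 149
149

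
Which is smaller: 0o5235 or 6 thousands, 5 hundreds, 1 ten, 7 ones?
Convert 0o5235 (octal) → 5×512 + 2×64 + 3×8 + 5 = 2717 (decimal)
Convert 6 thousands, 5 hundreds, 1 ten, 7 ones (place-value notation) → 6×1000 + 5×100 + 1×10 + 7 = 6517 (decimal)
Compare 2717 vs 6517: smaller = 2717
2717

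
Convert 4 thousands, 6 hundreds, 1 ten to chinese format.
Convert 4 thousands, 6 hundreds, 1 ten (place-value notation) → 4×1000 + 6×100 + 1×10 = 4610 (decimal)
Convert 4610 (decimal) → 4610 = 4×1000 + 6×100 + 1×10 → 四千六百一十 (Chinese numeral)
四千六百一十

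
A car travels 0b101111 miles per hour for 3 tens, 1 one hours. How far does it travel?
Convert 0b101111 (binary) → 32 + 8 + 4 + 2 + 1 = 47 (decimal)
Convert 3 tens, 1 one (place-value notation) → 3×10 + 1 = 31 (decimal)
Compute 47 × 31 = 1457
1457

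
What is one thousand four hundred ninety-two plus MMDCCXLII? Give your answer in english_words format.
Convert one thousand four hundred ninety-two (English words) → 1×1000 + 4×100 + 92 = 1492 (decimal)
Convert MMDCCXLII (Roman numeral) → 1000 + 1000 + 500 + 100 + 100 + 40 + 1 + 1 = 2742 (decimal)
Compute 1492 + 2742 = 4234
Convert 4234 (decimal) → 4234 = 4×1000 + 2×100 + 34 → four thousand two hundred thirty-four (English words)
four thousand two hundred thirty-four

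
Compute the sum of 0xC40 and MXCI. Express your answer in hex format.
Convert 0xC40 (hexadecimal) → 12×256 + 4×16 = 3136 (decimal)
Convert MXCI (Roman numeral) → 1000 + 90 + 1 = 1091 (decimal)
Compute 3136 + 1091 = 4227
Convert 4227 (decimal) → 4227 = 1×4096 + 8×16 + 3 → 0x1083 (hexadecimal)
0x1083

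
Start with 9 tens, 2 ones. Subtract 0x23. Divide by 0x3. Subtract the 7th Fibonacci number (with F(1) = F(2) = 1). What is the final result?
Convert 9 tens, 2 ones (place-value notation) → 9×10 + 2 = 92 (decimal)
Start: 92
Convert 0x23 (hexadecimal) → 2×16 + 3 = 35 (decimal)
92 - 35 = 57
Convert 0x3 (hexadecimal) → 3 (decimal)
57 ÷ 3 = 19
Convert the 7th Fibonacci number (with F(1) = F(2) = 1) (Fibonacci index) → 1, 1, 2, 3, 5, 8, 13 → 13 (decimal)
19 - 13 = 6
6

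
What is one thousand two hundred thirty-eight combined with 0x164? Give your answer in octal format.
Convert one thousand two hundred thirty-eight (English words) → 1×1000 + 2×100 + 38 = 1238 (decimal)
Convert 0x164 (hexadecimal) → 1×256 + 6×16 + 4 = 356 (decimal)
Compute 1238 + 356 = 1594
Convert 1594 (decimal) → 1594 = 3×512 + 7×8 + 2 → 0o3072 (octal)
0o3072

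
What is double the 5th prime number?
The 5th prime number = 11
Compute 11 × 2 = 22
22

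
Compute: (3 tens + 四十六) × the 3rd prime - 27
Convert 3 tens (place-value notation) → 3×10 = 30 (decimal)
Convert 四十六 (Chinese numeral) → 4×10 + 6 = 46 (decimal)
Convert the 3rd prime (prime index) → 5 (decimal)
Expression in decimal: (30 + 46) × 5 - 27
Parentheses first: 30 + 46 = 76
Multiply: 76 × 5 = 380
Subtract: 380 - 27 = 353
353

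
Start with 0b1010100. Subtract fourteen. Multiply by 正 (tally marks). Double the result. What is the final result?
Convert 0b1010100 (binary) → 64 + 16 + 4 = 84 (decimal)
Start: 84
Convert fourteen (English words) → 14 (decimal)
84 - 14 = 70
Convert 正 (tally marks) → 5 (decimal)
70 × 5 = 350
350 × 2 = 700
700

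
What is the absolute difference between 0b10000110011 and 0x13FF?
Convert 0b10000110011 (binary) → 1024 + 32 + 16 + 2 + 1 = 1075 (decimal)
Convert 0x13FF (hexadecimal) → 1×4096 + 3×256 + 15×16 + 15 = 5119 (decimal)
Compute |1075 - 5119| = 4044
4044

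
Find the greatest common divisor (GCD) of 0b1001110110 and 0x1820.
Convert 0b1001110110 (binary) → 512 + 64 + 32 + 16 + 4 + 2 = 630 (decimal)
Convert 0x1820 (hexadecimal) → 1×4096 + 8×256 + 2×16 = 6176 (decimal)
Compute gcd(630, 6176) = 2
2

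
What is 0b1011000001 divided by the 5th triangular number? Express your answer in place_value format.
Convert 0b1011000001 (binary) → 512 + 128 + 64 + 1 = 705 (decimal)
Convert the 5th triangular number (triangular index) → 5×6/2 = 15 (decimal)
Compute 705 ÷ 15 = 47
Convert 47 (decimal) → 47 = 4×10 + 7 → 4 tens, 7 ones (place-value notation)
4 tens, 7 ones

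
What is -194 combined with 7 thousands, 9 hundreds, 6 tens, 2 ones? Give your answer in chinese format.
Convert 7 thousands, 9 hundreds, 6 tens, 2 ones (place-value notation) → 7×1000 + 9×100 + 6×10 + 2 = 7962 (decimal)
Compute -194 + 7962 = 7768
Convert 7768 (decimal) → 7768 = 7×1000 + 7×100 + 6×10 + 8 → 七千七百六十八 (Chinese numeral)
七千七百六十八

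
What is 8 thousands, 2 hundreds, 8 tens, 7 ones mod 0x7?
Convert 8 thousands, 2 hundreds, 8 tens, 7 ones (place-value notation) → 8×1000 + 2×100 + 8×10 + 7 = 8287 (decimal)
Convert 0x7 (hexadecimal) → 7 (decimal)
Compute 8287 mod 7 = 6
6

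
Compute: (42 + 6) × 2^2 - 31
Convert 2^2 (power) → 4 (decimal)
Expression in decimal: (42 + 6) × 4 - 31
Parentheses first: 42 + 6 = 48
Multiply: 48 × 4 = 192
Subtract: 192 - 31 = 161
161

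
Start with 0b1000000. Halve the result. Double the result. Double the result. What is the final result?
Convert 0b1000000 (binary) → 64 (decimal)
Start: 64
64 ÷ 2 = 32
32 × 2 = 64
64 × 2 = 128
128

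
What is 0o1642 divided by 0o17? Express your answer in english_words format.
Convert 0o1642 (octal) → 1×512 + 6×64 + 4×8 + 2 = 930 (decimal)
Convert 0o17 (octal) → 1×8 + 7 = 15 (decimal)
Compute 930 ÷ 15 = 62
Convert 62 (decimal) → sixty-two (English words)
sixty-two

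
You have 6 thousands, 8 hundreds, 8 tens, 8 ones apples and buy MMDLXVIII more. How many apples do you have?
Convert 6 thousands, 8 hundreds, 8 tens, 8 ones (place-value notation) → 6×1000 + 8×100 + 8×10 + 8 = 6888 (decimal)
Convert MMDLXVIII (Roman numeral) → 1000 + 1000 + 500 + 50 + 10 + 5 + 1 + 1 + 1 = 2568 (decimal)
Compute 6888 + 2568 = 9456
9456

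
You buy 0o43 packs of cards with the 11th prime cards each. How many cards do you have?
Convert the 11th prime (prime index) → 31 (decimal)
Convert 0o43 (octal) → 4×8 + 3 = 35 (decimal)
Compute 31 × 35 = 1085
1085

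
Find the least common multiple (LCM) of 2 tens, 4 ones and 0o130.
Convert 2 tens, 4 ones (place-value notation) → 2×10 + 4 = 24 (decimal)
Convert 0o130 (octal) → 1×64 + 3×8 = 88 (decimal)
Compute lcm(24, 88) = 264
264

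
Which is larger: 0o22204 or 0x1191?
Convert 0o22204 (octal) → 2×4096 + 2×512 + 2×64 + 4 = 9348 (decimal)
Convert 0x1191 (hexadecimal) → 1×4096 + 1×256 + 9×16 + 1 = 4497 (decimal)
Compare 9348 vs 4497: larger = 9348
9348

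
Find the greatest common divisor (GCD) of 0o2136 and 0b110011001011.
Convert 0o2136 (octal) → 2×512 + 1×64 + 3×8 + 6 = 1118 (decimal)
Convert 0b110011001011 (binary) → 2048 + 1024 + 128 + 64 + 8 + 2 + 1 = 3275 (decimal)
Compute gcd(1118, 3275) = 1
1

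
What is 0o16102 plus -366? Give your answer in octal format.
Convert 0o16102 (octal) → 1×4096 + 6×512 + 1×64 + 2 = 7234 (decimal)
Compute 7234 + -366 = 6868
Convert 6868 (decimal) → 6868 = 1×4096 + 5×512 + 3×64 + 2×8 + 4 → 0o15324 (octal)
0o15324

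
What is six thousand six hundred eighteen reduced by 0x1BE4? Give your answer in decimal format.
Convert six thousand six hundred eighteen (English words) → 6×1000 + 6×100 + 18 = 6618 (decimal)
Convert 0x1BE4 (hexadecimal) → 1×4096 + 11×256 + 14×16 + 4 = 7140 (decimal)
Compute 6618 - 7140 = -522
-522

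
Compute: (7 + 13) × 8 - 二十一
Convert 二十一 (Chinese numeral) → 2×10 + 1 = 21 (decimal)
Expression in decimal: (7 + 13) × 8 - 21
Parentheses first: 7 + 13 = 20
Multiply: 20 × 8 = 160
Subtract: 160 - 21 = 139
139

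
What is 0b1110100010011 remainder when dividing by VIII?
Convert 0b1110100010011 (binary) → 4096 + 2048 + 1024 + 256 + 16 + 2 + 1 = 7443 (decimal)
Convert VIII (Roman numeral) → 5 + 1 + 1 + 1 = 8 (decimal)
Compute 7443 mod 8 = 3
3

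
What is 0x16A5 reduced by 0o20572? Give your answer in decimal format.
Convert 0x16A5 (hexadecimal) → 1×4096 + 6×256 + 10×16 + 5 = 5797 (decimal)
Convert 0o20572 (octal) → 2×4096 + 5×64 + 7×8 + 2 = 8570 (decimal)
Compute 5797 - 8570 = -2773
-2773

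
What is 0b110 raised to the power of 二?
Convert 0b110 (binary) → 4 + 2 = 6 (decimal)
Convert 二 (Chinese numeral) → 2 (decimal)
Compute 6 ^ 2 = 36
36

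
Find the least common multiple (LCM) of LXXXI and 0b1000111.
Convert LXXXI (Roman numeral) → 50 + 10 + 10 + 10 + 1 = 81 (decimal)
Convert 0b1000111 (binary) → 64 + 4 + 2 + 1 = 71 (decimal)
Compute lcm(81, 71) = 5751
5751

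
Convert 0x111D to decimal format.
Convert 0x111D (hexadecimal) → 1×4096 + 1×256 + 1×16 + 13 = 4381 (decimal)
4381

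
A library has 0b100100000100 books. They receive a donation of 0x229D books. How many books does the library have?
Convert 0b100100000100 (binary) → 2048 + 256 + 4 = 2308 (decimal)
Convert 0x229D (hexadecimal) → 2×4096 + 2×256 + 9×16 + 13 = 8861 (decimal)
Compute 2308 + 8861 = 11169
11169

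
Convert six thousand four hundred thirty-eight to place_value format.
Convert six thousand four hundred thirty-eight (English words) → 6×1000 + 4×100 + 38 = 6438 (decimal)
Convert 6438 (decimal) → 6438 = 6×1000 + 4×100 + 3×10 + 8 → 6 thousands, 4 hundreds, 3 tens, 8 ones (place-value notation)
6 thousands, 4 hundreds, 3 tens, 8 ones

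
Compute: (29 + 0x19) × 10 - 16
Convert 0x19 (hexadecimal) → 1×16 + 9 = 25 (decimal)
Expression in decimal: (29 + 25) × 10 - 16
Parentheses first: 29 + 25 = 54
Multiply: 54 × 10 = 540
Subtract: 540 - 16 = 524
524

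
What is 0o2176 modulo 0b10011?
Convert 0o2176 (octal) → 2×512 + 1×64 + 7×8 + 6 = 1150 (decimal)
Convert 0b10011 (binary) → 16 + 2 + 1 = 19 (decimal)
Compute 1150 mod 19 = 10
10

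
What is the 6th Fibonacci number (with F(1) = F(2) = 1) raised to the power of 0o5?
Convert the 6th Fibonacci number (with F(1) = F(2) = 1) (Fibonacci index) → 1, 1, 2, 3, 5, 8 → 8 (decimal)
Convert 0o5 (octal) → 5 (decimal)
Compute 8 ^ 5 = 32768
32768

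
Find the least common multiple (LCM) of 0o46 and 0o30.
Convert 0o46 (octal) → 4×8 + 6 = 38 (decimal)
Convert 0o30 (octal) → 3×8 = 24 (decimal)
Compute lcm(38, 24) = 456
456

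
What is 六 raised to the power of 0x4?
Convert 六 (Chinese numeral) → 6 (decimal)
Convert 0x4 (hexadecimal) → 4 (decimal)
Compute 6 ^ 4 = 1296
1296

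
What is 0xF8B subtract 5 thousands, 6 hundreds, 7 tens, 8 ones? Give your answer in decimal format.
Convert 0xF8B (hexadecimal) → 15×256 + 8×16 + 11 = 3979 (decimal)
Convert 5 thousands, 6 hundreds, 7 tens, 8 ones (place-value notation) → 5×1000 + 6×100 + 7×10 + 8 = 5678 (decimal)
Compute 3979 - 5678 = -1699
-1699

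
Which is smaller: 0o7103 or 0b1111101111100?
Convert 0o7103 (octal) → 7×512 + 1×64 + 3 = 3651 (decimal)
Convert 0b1111101111100 (binary) → 4096 + 2048 + 1024 + 512 + 256 + 64 + 32 + 16 + 8 + 4 = 8060 (decimal)
Compare 3651 vs 8060: smaller = 3651
3651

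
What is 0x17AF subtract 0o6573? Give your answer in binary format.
Convert 0x17AF (hexadecimal) → 1×4096 + 7×256 + 10×16 + 15 = 6063 (decimal)
Convert 0o6573 (octal) → 6×512 + 5×64 + 7×8 + 3 = 3451 (decimal)
Compute 6063 - 3451 = 2612
Convert 2612 (decimal) → 2612 = 2048 + 512 + 32 + 16 + 4 → 0b101000110100 (binary)
0b101000110100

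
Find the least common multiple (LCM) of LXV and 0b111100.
Convert LXV (Roman numeral) → 50 + 10 + 5 = 65 (decimal)
Convert 0b111100 (binary) → 32 + 16 + 8 + 4 = 60 (decimal)
Compute lcm(65, 60) = 780
780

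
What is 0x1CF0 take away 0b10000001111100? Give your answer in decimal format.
Convert 0x1CF0 (hexadecimal) → 1×4096 + 12×256 + 15×16 = 7408 (decimal)
Convert 0b10000001111100 (binary) → 8192 + 64 + 32 + 16 + 8 + 4 = 8316 (decimal)
Compute 7408 - 8316 = -908
-908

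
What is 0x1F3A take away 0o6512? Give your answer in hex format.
Convert 0x1F3A (hexadecimal) → 1×4096 + 15×256 + 3×16 + 10 = 7994 (decimal)
Convert 0o6512 (octal) → 6×512 + 5×64 + 1×8 + 2 = 3402 (decimal)
Compute 7994 - 3402 = 4592
Convert 4592 (decimal) → 4592 = 1×4096 + 1×256 + 15×16 → 0x11F0 (hexadecimal)
0x11F0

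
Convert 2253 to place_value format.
Convert 2253 (decimal) → 2253 = 2×1000 + 2×100 + 5×10 + 3 → 2 thousands, 2 hundreds, 5 tens, 3 ones (place-value notation)
2 thousands, 2 hundreds, 5 tens, 3 ones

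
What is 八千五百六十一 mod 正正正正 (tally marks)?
Convert 八千五百六十一 (Chinese numeral) → 8×1000 + 5×100 + 6×10 + 1 = 8561 (decimal)
Convert 正正正正 (tally marks) → 5 + 5 + 5 + 5 = 20 (decimal)
Compute 8561 mod 20 = 1
1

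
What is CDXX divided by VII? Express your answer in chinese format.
Convert CDXX (Roman numeral) → 400 + 10 + 10 = 420 (decimal)
Convert VII (Roman numeral) → 5 + 1 + 1 = 7 (decimal)
Compute 420 ÷ 7 = 60
Convert 60 (decimal) → 60 = 6×10 → 六十 (Chinese numeral)
六十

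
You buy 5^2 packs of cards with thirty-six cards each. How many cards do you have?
Convert thirty-six (English words) → 36 (decimal)
Convert 5^2 (power) → 25 (decimal)
Compute 36 × 25 = 900
900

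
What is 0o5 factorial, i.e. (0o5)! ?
Convert 0o5 (octal) → 5 (decimal)
Compute 5! = 120
120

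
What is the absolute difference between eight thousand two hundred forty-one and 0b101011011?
Convert eight thousand two hundred forty-one (English words) → 8×1000 + 2×100 + 41 = 8241 (decimal)
Convert 0b101011011 (binary) → 256 + 64 + 16 + 8 + 2 + 1 = 347 (decimal)
Compute |8241 - 347| = 7894
7894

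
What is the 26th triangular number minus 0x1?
The 26th triangular number = 26×27/2 = 351
Convert 0x1 (hexadecimal) → 1 (decimal)
Compute 351 - 1 = 350
350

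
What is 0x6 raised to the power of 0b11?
Convert 0x6 (hexadecimal) → 6 (decimal)
Convert 0b11 (binary) → 2 + 1 = 3 (decimal)
Compute 6 ^ 3 = 216
216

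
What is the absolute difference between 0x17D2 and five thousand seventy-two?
Convert 0x17D2 (hexadecimal) → 1×4096 + 7×256 + 13×16 + 2 = 6098 (decimal)
Convert five thousand seventy-two (English words) → 5×1000 + 72 = 5072 (decimal)
Compute |6098 - 5072| = 1026
1026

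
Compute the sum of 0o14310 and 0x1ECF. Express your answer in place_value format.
Convert 0o14310 (octal) → 1×4096 + 4×512 + 3×64 + 1×8 = 6344 (decimal)
Convert 0x1ECF (hexadecimal) → 1×4096 + 14×256 + 12×16 + 15 = 7887 (decimal)
Compute 6344 + 7887 = 14231
Convert 14231 (decimal) → 14231 = 14×1000 + 2×100 + 3×10 + 1 → 14 thousands, 2 hundreds, 3 tens, 1 one (place-value notation)
14 thousands, 2 hundreds, 3 tens, 1 one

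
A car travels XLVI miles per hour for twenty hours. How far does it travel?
Convert XLVI (Roman numeral) → 40 + 5 + 1 = 46 (decimal)
Convert twenty (English words) → 20 (decimal)
Compute 46 × 20 = 920
920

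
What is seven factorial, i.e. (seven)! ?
Convert seven (English words) → 7 (decimal)
Compute 7! = 5040
5040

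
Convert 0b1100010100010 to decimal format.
Convert 0b1100010100010 (binary) → 4096 + 2048 + 128 + 32 + 2 = 6306 (decimal)
6306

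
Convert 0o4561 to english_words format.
Convert 0o4561 (octal) → 4×512 + 5×64 + 6×8 + 1 = 2417 (decimal)
Convert 2417 (decimal) → 2417 = 2×1000 + 4×100 + 17 → two thousand four hundred seventeen (English words)
two thousand four hundred seventeen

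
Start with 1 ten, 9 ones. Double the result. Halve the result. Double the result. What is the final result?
Convert 1 ten, 9 ones (place-value notation) → 1×10 + 9 = 19 (decimal)
Start: 19
19 × 2 = 38
38 ÷ 2 = 19
19 × 2 = 38
38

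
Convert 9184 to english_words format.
Convert 9184 (decimal) → 9184 = 9×1000 + 1×100 + 84 → nine thousand one hundred eighty-four (English words)
nine thousand one hundred eighty-four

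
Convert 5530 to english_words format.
Convert 5530 (decimal) → 5530 = 5×1000 + 5×100 + 30 → five thousand five hundred thirty (English words)
five thousand five hundred thirty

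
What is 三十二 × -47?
Convert 三十二 (Chinese numeral) → 3×10 + 2 = 32 (decimal)
Compute 32 × -47 = -1504
-1504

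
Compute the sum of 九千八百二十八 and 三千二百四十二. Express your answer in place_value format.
Convert 九千八百二十八 (Chinese numeral) → 9×1000 + 8×100 + 2×10 + 8 = 9828 (decimal)
Convert 三千二百四十二 (Chinese numeral) → 3×1000 + 2×100 + 4×10 + 2 = 3242 (decimal)
Compute 9828 + 3242 = 13070
Convert 13070 (decimal) → 13070 = 13×1000 + 7×10 → 13 thousands, 7 tens (place-value notation)
13 thousands, 7 tens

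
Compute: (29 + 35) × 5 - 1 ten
Convert 1 ten (place-value notation) → 1×10 = 10 (decimal)
Expression in decimal: (29 + 35) × 5 - 10
Parentheses first: 29 + 35 = 64
Multiply: 64 × 5 = 320
Subtract: 320 - 10 = 310
310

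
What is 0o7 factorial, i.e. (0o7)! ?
Convert 0o7 (octal) → 7 (decimal)
Compute 7! = 5040
5040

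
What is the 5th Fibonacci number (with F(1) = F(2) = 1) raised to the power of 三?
Convert the 5th Fibonacci number (with F(1) = F(2) = 1) (Fibonacci index) → 1, 1, 2, 3, 5 → 5 (decimal)
Convert 三 (Chinese numeral) → 3 (decimal)
Compute 5 ^ 3 = 125
125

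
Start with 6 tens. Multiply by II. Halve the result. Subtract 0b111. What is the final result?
Convert 6 tens (place-value notation) → 6×10 = 60 (decimal)
Start: 60
Convert II (Roman numeral) → 1 + 1 = 2 (decimal)
60 × 2 = 120
120 ÷ 2 = 60
Convert 0b111 (binary) → 4 + 2 + 1 = 7 (decimal)
60 - 7 = 53
53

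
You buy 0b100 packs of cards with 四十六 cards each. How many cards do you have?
Convert 四十六 (Chinese numeral) → 4×10 + 6 = 46 (decimal)
Convert 0b100 (binary) → 4 (decimal)
Compute 46 × 4 = 184
184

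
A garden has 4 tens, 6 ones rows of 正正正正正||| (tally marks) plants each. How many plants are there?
Convert 正正正正正||| (tally marks) → 5 + 5 + 5 + 5 + 5 + 3 = 28 (decimal)
Convert 4 tens, 6 ones (place-value notation) → 4×10 + 6 = 46 (decimal)
Compute 28 × 46 = 1288
1288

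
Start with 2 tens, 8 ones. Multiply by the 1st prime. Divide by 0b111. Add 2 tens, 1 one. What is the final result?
Convert 2 tens, 8 ones (place-value notation) → 2×10 + 8 = 28 (decimal)
Start: 28
Convert the 1st prime (prime index) → 2 (decimal)
28 × 2 = 56
Convert 0b111 (binary) → 4 + 2 + 1 = 7 (decimal)
56 ÷ 7 = 8
Convert 2 tens, 1 one (place-value notation) → 2×10 + 1 = 21 (decimal)
8 + 21 = 29
29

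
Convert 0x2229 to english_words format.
Convert 0x2229 (hexadecimal) → 2×4096 + 2×256 + 2×16 + 9 = 8745 (decimal)
Convert 8745 (decimal) → 8745 = 8×1000 + 7×100 + 45 → eight thousand seven hundred forty-five (English words)
eight thousand seven hundred forty-five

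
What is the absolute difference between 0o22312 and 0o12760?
Convert 0o22312 (octal) → 2×4096 + 2×512 + 3×64 + 1×8 + 2 = 9418 (decimal)
Convert 0o12760 (octal) → 1×4096 + 2×512 + 7×64 + 6×8 = 5616 (decimal)
Compute |9418 - 5616| = 3802
3802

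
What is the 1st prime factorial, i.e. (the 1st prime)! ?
Convert the 1st prime (prime index) → 2 (decimal)
Compute 2! = 2
2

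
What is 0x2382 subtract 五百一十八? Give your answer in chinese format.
Convert 0x2382 (hexadecimal) → 2×4096 + 3×256 + 8×16 + 2 = 9090 (decimal)
Convert 五百一十八 (Chinese numeral) → 5×100 + 1×10 + 8 = 518 (decimal)
Compute 9090 - 518 = 8572
Convert 8572 (decimal) → 8572 = 8×1000 + 5×100 + 7×10 + 2 → 八千五百七十二 (Chinese numeral)
八千五百七十二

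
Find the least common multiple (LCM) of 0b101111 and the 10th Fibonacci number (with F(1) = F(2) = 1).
Convert 0b101111 (binary) → 32 + 8 + 4 + 2 + 1 = 47 (decimal)
Convert the 10th Fibonacci number (with F(1) = F(2) = 1) (Fibonacci index) → 1, 1, 2, 3, 5, 8, 13, 21, 34, 55 → 55 (decimal)
Compute lcm(47, 55) = 2585
2585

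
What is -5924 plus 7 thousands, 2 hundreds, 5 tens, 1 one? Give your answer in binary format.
Convert 7 thousands, 2 hundreds, 5 tens, 1 one (place-value notation) → 7×1000 + 2×100 + 5×10 + 1 = 7251 (decimal)
Compute -5924 + 7251 = 1327
Convert 1327 (decimal) → 1327 = 1024 + 256 + 32 + 8 + 4 + 2 + 1 → 0b10100101111 (binary)
0b10100101111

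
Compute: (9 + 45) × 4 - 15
Parentheses first: 9 + 45 = 54
Multiply: 54 × 4 = 216
Subtract: 216 - 15 = 201
201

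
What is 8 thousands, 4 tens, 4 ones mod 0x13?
Convert 8 thousands, 4 tens, 4 ones (place-value notation) → 8×1000 + 4×10 + 4 = 8044 (decimal)
Convert 0x13 (hexadecimal) → 1×16 + 3 = 19 (decimal)
Compute 8044 mod 19 = 7
7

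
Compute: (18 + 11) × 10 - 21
Parentheses first: 18 + 11 = 29
Multiply: 29 × 10 = 290
Subtract: 290 - 21 = 269
269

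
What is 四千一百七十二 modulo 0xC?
Convert 四千一百七十二 (Chinese numeral) → 4×1000 + 1×100 + 7×10 + 2 = 4172 (decimal)
Convert 0xC (hexadecimal) → 12 (decimal)
Compute 4172 mod 12 = 8
8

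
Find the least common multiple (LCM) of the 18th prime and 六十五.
Convert the 18th prime (prime index) → 61 (decimal)
Convert 六十五 (Chinese numeral) → 6×10 + 5 = 65 (decimal)
Compute lcm(61, 65) = 3965
3965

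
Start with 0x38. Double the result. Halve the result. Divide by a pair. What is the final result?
Convert 0x38 (hexadecimal) → 3×16 + 8 = 56 (decimal)
Start: 56
56 × 2 = 112
112 ÷ 2 = 56
Convert a pair (colloquial) → 2 (decimal)
56 ÷ 2 = 28
28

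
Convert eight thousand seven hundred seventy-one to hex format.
Convert eight thousand seven hundred seventy-one (English words) → 8×1000 + 7×100 + 71 = 8771 (decimal)
Convert 8771 (decimal) → 8771 = 2×4096 + 2×256 + 4×16 + 3 → 0x2243 (hexadecimal)
0x2243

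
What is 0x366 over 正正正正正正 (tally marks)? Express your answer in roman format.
Convert 0x366 (hexadecimal) → 3×256 + 6×16 + 6 = 870 (decimal)
Convert 正正正正正正 (tally marks) → 5 + 5 + 5 + 5 + 5 + 5 = 30 (decimal)
Compute 870 ÷ 30 = 29
Convert 29 (decimal) → 29 = 10 + 10 + 9 → XXIX (Roman numeral)
XXIX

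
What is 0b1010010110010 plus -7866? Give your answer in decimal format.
Convert 0b1010010110010 (binary) → 4096 + 1024 + 128 + 32 + 16 + 2 = 5298 (decimal)
Compute 5298 + -7866 = -2568
-2568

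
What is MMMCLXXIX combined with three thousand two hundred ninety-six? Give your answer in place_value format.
Convert MMMCLXXIX (Roman numeral) → 1000 + 1000 + 1000 + 100 + 50 + 10 + 10 + 9 = 3179 (decimal)
Convert three thousand two hundred ninety-six (English words) → 3×1000 + 2×100 + 96 = 3296 (decimal)
Compute 3179 + 3296 = 6475
Convert 6475 (decimal) → 6475 = 6×1000 + 4×100 + 7×10 + 5 → 6 thousands, 4 hundreds, 7 tens, 5 ones (place-value notation)
6 thousands, 4 hundreds, 7 tens, 5 ones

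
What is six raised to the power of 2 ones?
Convert six (English words) → 6 (decimal)
Convert 2 ones (place-value notation) → 2 (decimal)
Compute 6 ^ 2 = 36
36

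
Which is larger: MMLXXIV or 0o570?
Convert MMLXXIV (Roman numeral) → 1000 + 1000 + 50 + 10 + 10 + 4 = 2074 (decimal)
Convert 0o570 (octal) → 5×64 + 7×8 = 376 (decimal)
Compare 2074 vs 376: larger = 2074
2074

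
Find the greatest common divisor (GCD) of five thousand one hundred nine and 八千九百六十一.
Convert five thousand one hundred nine (English words) → 5×1000 + 1×100 + 9 = 5109 (decimal)
Convert 八千九百六十一 (Chinese numeral) → 8×1000 + 9×100 + 6×10 + 1 = 8961 (decimal)
Compute gcd(5109, 8961) = 3
3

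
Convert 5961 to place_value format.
Convert 5961 (decimal) → 5961 = 5×1000 + 9×100 + 6×10 + 1 → 5 thousands, 9 hundreds, 6 tens, 1 one (place-value notation)
5 thousands, 9 hundreds, 6 tens, 1 one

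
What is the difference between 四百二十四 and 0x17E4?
Convert 四百二十四 (Chinese numeral) → 4×100 + 2×10 + 4 = 424 (decimal)
Convert 0x17E4 (hexadecimal) → 1×4096 + 7×256 + 14×16 + 4 = 6116 (decimal)
Difference: |424 - 6116| = 5692
5692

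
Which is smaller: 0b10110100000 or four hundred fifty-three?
Convert 0b10110100000 (binary) → 1024 + 256 + 128 + 32 = 1440 (decimal)
Convert four hundred fifty-three (English words) → 4×100 + 53 = 453 (decimal)
Compare 1440 vs 453: smaller = 453
453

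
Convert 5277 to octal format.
Convert 5277 (decimal) → 5277 = 1×4096 + 2×512 + 2×64 + 3×8 + 5 → 0o12235 (octal)
0o12235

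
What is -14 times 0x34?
Convert 0x34 (hexadecimal) → 3×16 + 4 = 52 (decimal)
Compute -14 × 52 = -728
-728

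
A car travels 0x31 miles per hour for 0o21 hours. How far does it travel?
Convert 0x31 (hexadecimal) → 3×16 + 1 = 49 (decimal)
Convert 0o21 (octal) → 2×8 + 1 = 17 (decimal)
Compute 49 × 17 = 833
833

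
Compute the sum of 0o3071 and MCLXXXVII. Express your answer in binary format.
Convert 0o3071 (octal) → 3×512 + 7×8 + 1 = 1593 (decimal)
Convert MCLXXXVII (Roman numeral) → 1000 + 100 + 50 + 10 + 10 + 10 + 5 + 1 + 1 = 1187 (decimal)
Compute 1593 + 1187 = 2780
Convert 2780 (decimal) → 2780 = 2048 + 512 + 128 + 64 + 16 + 8 + 4 → 0b101011011100 (binary)
0b101011011100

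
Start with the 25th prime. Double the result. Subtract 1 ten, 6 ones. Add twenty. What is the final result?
Convert the 25th prime (prime index) → 97 (decimal)
Start: 97
97 × 2 = 194
Convert 1 ten, 6 ones (place-value notation) → 1×10 + 6 = 16 (decimal)
194 - 16 = 178
Convert twenty (English words) → 20 (decimal)
178 + 20 = 198
198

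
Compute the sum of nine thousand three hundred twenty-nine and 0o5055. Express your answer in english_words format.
Convert nine thousand three hundred twenty-nine (English words) → 9×1000 + 3×100 + 29 = 9329 (decimal)
Convert 0o5055 (octal) → 5×512 + 5×8 + 5 = 2605 (decimal)
Compute 9329 + 2605 = 11934
Convert 11934 (decimal) → 11934 = 11×1000 + 9×100 + 34 → eleven thousand nine hundred thirty-four (English words)
eleven thousand nine hundred thirty-four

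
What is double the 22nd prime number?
The 22nd prime number = 79
Compute 79 × 2 = 158
158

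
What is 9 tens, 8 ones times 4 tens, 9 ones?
Convert 9 tens, 8 ones (place-value notation) → 9×10 + 8 = 98 (decimal)
Convert 4 tens, 9 ones (place-value notation) → 4×10 + 9 = 49 (decimal)
Compute 98 × 49 = 4802
4802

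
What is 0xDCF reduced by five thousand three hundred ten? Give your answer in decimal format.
Convert 0xDCF (hexadecimal) → 13×256 + 12×16 + 15 = 3535 (decimal)
Convert five thousand three hundred ten (English words) → 5×1000 + 3×100 + 10 = 5310 (decimal)
Compute 3535 - 5310 = -1775
-1775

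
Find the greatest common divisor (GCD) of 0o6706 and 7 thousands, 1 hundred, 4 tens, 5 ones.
Convert 0o6706 (octal) → 6×512 + 7×64 + 6 = 3526 (decimal)
Convert 7 thousands, 1 hundred, 4 tens, 5 ones (place-value notation) → 7×1000 + 1×100 + 4×10 + 5 = 7145 (decimal)
Compute gcd(3526, 7145) = 1
1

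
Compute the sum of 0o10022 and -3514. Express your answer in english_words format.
Convert 0o10022 (octal) → 1×4096 + 2×8 + 2 = 4114 (decimal)
Compute 4114 + -3514 = 600
Convert 600 (decimal) → 600 = 6×100 → six hundred (English words)
six hundred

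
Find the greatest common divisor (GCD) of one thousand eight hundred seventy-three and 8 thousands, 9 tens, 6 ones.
Convert one thousand eight hundred seventy-three (English words) → 1×1000 + 8×100 + 73 = 1873 (decimal)
Convert 8 thousands, 9 tens, 6 ones (place-value notation) → 8×1000 + 9×10 + 6 = 8096 (decimal)
Compute gcd(1873, 8096) = 1
1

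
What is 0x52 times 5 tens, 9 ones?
Convert 0x52 (hexadecimal) → 5×16 + 2 = 82 (decimal)
Convert 5 tens, 9 ones (place-value notation) → 5×10 + 9 = 59 (decimal)
Compute 82 × 59 = 4838
4838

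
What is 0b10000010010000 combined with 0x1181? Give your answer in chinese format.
Convert 0b10000010010000 (binary) → 8192 + 128 + 16 = 8336 (decimal)
Convert 0x1181 (hexadecimal) → 1×4096 + 1×256 + 8×16 + 1 = 4481 (decimal)
Compute 8336 + 4481 = 12817
Convert 12817 (decimal) → 12817 = 1×10000 + 2×1000 + 8×100 + 1×10 + 7 → 一万二千八百一十七 (Chinese numeral)
一万二千八百一十七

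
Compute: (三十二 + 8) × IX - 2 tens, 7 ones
Convert 三十二 (Chinese numeral) → 3×10 + 2 = 32 (decimal)
Convert IX (Roman numeral) → 9 (decimal)
Convert 2 tens, 7 ones (place-value notation) → 2×10 + 7 = 27 (decimal)
Expression in decimal: (32 + 8) × 9 - 27
Parentheses first: 32 + 8 = 40
Multiply: 40 × 9 = 360
Subtract: 360 - 27 = 333
333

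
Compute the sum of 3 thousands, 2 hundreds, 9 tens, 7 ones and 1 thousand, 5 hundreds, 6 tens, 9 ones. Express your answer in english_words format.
Convert 3 thousands, 2 hundreds, 9 tens, 7 ones (place-value notation) → 3×1000 + 2×100 + 9×10 + 7 = 3297 (decimal)
Convert 1 thousand, 5 hundreds, 6 tens, 9 ones (place-value notation) → 1×1000 + 5×100 + 6×10 + 9 = 1569 (decimal)
Compute 3297 + 1569 = 4866
Convert 4866 (decimal) → 4866 = 4×1000 + 8×100 + 66 → four thousand eight hundred sixty-six (English words)
four thousand eight hundred sixty-six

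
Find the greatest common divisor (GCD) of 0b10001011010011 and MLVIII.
Convert 0b10001011010011 (binary) → 8192 + 512 + 128 + 64 + 16 + 2 + 1 = 8915 (decimal)
Convert MLVIII (Roman numeral) → 1000 + 50 + 5 + 1 + 1 + 1 = 1058 (decimal)
Compute gcd(8915, 1058) = 1
1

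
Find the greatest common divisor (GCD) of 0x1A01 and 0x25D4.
Convert 0x1A01 (hexadecimal) → 1×4096 + 10×256 + 1 = 6657 (decimal)
Convert 0x25D4 (hexadecimal) → 2×4096 + 5×256 + 13×16 + 4 = 9684 (decimal)
Compute gcd(6657, 9684) = 3
3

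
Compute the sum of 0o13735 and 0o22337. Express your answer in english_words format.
Convert 0o13735 (octal) → 1×4096 + 3×512 + 7×64 + 3×8 + 5 = 6109 (decimal)
Convert 0o22337 (octal) → 2×4096 + 2×512 + 3×64 + 3×8 + 7 = 9439 (decimal)
Compute 6109 + 9439 = 15548
Convert 15548 (decimal) → 15548 = 15×1000 + 5×100 + 48 → fifteen thousand five hundred forty-eight (English words)
fifteen thousand five hundred forty-eight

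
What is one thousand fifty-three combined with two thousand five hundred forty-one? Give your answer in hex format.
Convert one thousand fifty-three (English words) → 1×1000 + 53 = 1053 (decimal)
Convert two thousand five hundred forty-one (English words) → 2×1000 + 5×100 + 41 = 2541 (decimal)
Compute 1053 + 2541 = 3594
Convert 3594 (decimal) → 3594 = 14×256 + 10 → 0xE0A (hexadecimal)
0xE0A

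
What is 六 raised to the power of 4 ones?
Convert 六 (Chinese numeral) → 6 (decimal)
Convert 4 ones (place-value notation) → 4 (decimal)
Compute 6 ^ 4 = 1296
1296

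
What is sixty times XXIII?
Convert sixty (English words) → 60 (decimal)
Convert XXIII (Roman numeral) → 10 + 10 + 1 + 1 + 1 = 23 (decimal)
Compute 60 × 23 = 1380
1380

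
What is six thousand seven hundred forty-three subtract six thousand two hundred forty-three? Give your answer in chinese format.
Convert six thousand seven hundred forty-three (English words) → 6×1000 + 7×100 + 43 = 6743 (decimal)
Convert six thousand two hundred forty-three (English words) → 6×1000 + 2×100 + 43 = 6243 (decimal)
Compute 6743 - 6243 = 500
Convert 500 (decimal) → 500 = 5×100 → 五百 (Chinese numeral)
五百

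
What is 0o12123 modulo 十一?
Convert 0o12123 (octal) → 1×4096 + 2×512 + 1×64 + 2×8 + 3 = 5203 (decimal)
Convert 十一 (Chinese numeral) → 1×10 + 1 = 11 (decimal)
Compute 5203 mod 11 = 0
0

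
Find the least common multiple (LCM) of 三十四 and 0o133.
Convert 三十四 (Chinese numeral) → 3×10 + 4 = 34 (decimal)
Convert 0o133 (octal) → 1×64 + 3×8 + 3 = 91 (decimal)
Compute lcm(34, 91) = 3094
3094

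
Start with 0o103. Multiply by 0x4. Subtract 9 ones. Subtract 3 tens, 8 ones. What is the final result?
Convert 0o103 (octal) → 1×64 + 3 = 67 (decimal)
Start: 67
Convert 0x4 (hexadecimal) → 4 (decimal)
67 × 4 = 268
Convert 9 ones (place-value notation) → 9 (decimal)
268 - 9 = 259
Convert 3 tens, 8 ones (place-value notation) → 3×10 + 8 = 38 (decimal)
259 - 38 = 221
221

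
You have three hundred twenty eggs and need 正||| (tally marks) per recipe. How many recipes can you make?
Convert three hundred twenty (English words) → 3×100 + 20 = 320 (decimal)
Convert 正||| (tally marks) → 5 + 3 = 8 (decimal)
Compute 320 ÷ 8 = 40
40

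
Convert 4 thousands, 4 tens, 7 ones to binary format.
Convert 4 thousands, 4 tens, 7 ones (place-value notation) → 4×1000 + 4×10 + 7 = 4047 (decimal)
Convert 4047 (decimal) → 4047 = 2048 + 1024 + 512 + 256 + 128 + 64 + 8 + 4 + 2 + 1 → 0b111111001111 (binary)
0b111111001111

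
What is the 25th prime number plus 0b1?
The 25th prime number = 97
Convert 0b1 (binary) → 1 (decimal)
Compute 97 + 1 = 98
98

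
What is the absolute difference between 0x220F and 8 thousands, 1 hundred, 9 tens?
Convert 0x220F (hexadecimal) → 2×4096 + 2×256 + 15 = 8719 (decimal)
Convert 8 thousands, 1 hundred, 9 tens (place-value notation) → 8×1000 + 1×100 + 9×10 = 8190 (decimal)
Compute |8719 - 8190| = 529
529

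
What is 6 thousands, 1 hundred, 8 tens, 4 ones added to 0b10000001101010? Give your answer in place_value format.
Convert 6 thousands, 1 hundred, 8 tens, 4 ones (place-value notation) → 6×1000 + 1×100 + 8×10 + 4 = 6184 (decimal)
Convert 0b10000001101010 (binary) → 8192 + 64 + 32 + 8 + 2 = 8298 (decimal)
Compute 6184 + 8298 = 14482
Convert 14482 (decimal) → 14482 = 14×1000 + 4×100 + 8×10 + 2 → 14 thousands, 4 hundreds, 8 tens, 2 ones (place-value notation)
14 thousands, 4 hundreds, 8 tens, 2 ones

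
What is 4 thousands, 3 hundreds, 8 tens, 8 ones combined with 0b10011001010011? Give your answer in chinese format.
Convert 4 thousands, 3 hundreds, 8 tens, 8 ones (place-value notation) → 4×1000 + 3×100 + 8×10 + 8 = 4388 (decimal)
Convert 0b10011001010011 (binary) → 8192 + 1024 + 512 + 64 + 16 + 2 + 1 = 9811 (decimal)
Compute 4388 + 9811 = 14199
Convert 14199 (decimal) → 14199 = 1×10000 + 4×1000 + 1×100 + 9×10 + 9 → 一万四千一百九十九 (Chinese numeral)
一万四千一百九十九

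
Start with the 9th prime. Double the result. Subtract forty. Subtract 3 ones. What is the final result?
Convert the 9th prime (prime index) → 23 (decimal)
Start: 23
23 × 2 = 46
Convert forty (English words) → 40 (decimal)
46 - 40 = 6
Convert 3 ones (place-value notation) → 3 (decimal)
6 - 3 = 3
3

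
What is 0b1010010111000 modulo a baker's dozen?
Convert 0b1010010111000 (binary) → 4096 + 1024 + 128 + 32 + 16 + 8 = 5304 (decimal)
Convert a baker's dozen (colloquial) → 13 (decimal)
Compute 5304 mod 13 = 0
0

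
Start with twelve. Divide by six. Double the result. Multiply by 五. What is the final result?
Convert twelve (English words) → 12 (decimal)
Start: 12
Convert six (English words) → 6 (decimal)
12 ÷ 6 = 2
2 × 2 = 4
Convert 五 (Chinese numeral) → 5 (decimal)
4 × 5 = 20
20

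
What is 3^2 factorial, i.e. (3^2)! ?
Convert 3^2 (power) → 9 (decimal)
Compute 9! = 362880
362880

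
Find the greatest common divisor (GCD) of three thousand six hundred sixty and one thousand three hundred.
Convert three thousand six hundred sixty (English words) → 3×1000 + 6×100 + 60 = 3660 (decimal)
Convert one thousand three hundred (English words) → 1×1000 + 3×100 = 1300 (decimal)
Compute gcd(3660, 1300) = 20
20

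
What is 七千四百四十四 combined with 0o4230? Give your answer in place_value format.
Convert 七千四百四十四 (Chinese numeral) → 7×1000 + 4×100 + 4×10 + 4 = 7444 (decimal)
Convert 0o4230 (octal) → 4×512 + 2×64 + 3×8 = 2200 (decimal)
Compute 7444 + 2200 = 9644
Convert 9644 (decimal) → 9644 = 9×1000 + 6×100 + 4×10 + 4 → 9 thousands, 6 hundreds, 4 tens, 4 ones (place-value notation)
9 thousands, 6 hundreds, 4 tens, 4 ones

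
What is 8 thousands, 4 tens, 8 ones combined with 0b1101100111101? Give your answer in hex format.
Convert 8 thousands, 4 tens, 8 ones (place-value notation) → 8×1000 + 4×10 + 8 = 8048 (decimal)
Convert 0b1101100111101 (binary) → 4096 + 2048 + 512 + 256 + 32 + 16 + 8 + 4 + 1 = 6973 (decimal)
Compute 8048 + 6973 = 15021
Convert 15021 (decimal) → 15021 = 3×4096 + 10×256 + 10×16 + 13 → 0x3AAD (hexadecimal)
0x3AAD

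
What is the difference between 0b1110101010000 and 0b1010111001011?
Convert 0b1110101010000 (binary) → 4096 + 2048 + 1024 + 256 + 64 + 16 = 7504 (decimal)
Convert 0b1010111001011 (binary) → 4096 + 1024 + 256 + 128 + 64 + 8 + 2 + 1 = 5579 (decimal)
Difference: |7504 - 5579| = 1925
1925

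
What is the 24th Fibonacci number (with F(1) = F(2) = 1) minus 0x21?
The 24th Fibonacci number (with F(1) = F(2) = 1) = 46368
Convert 0x21 (hexadecimal) → 2×16 + 1 = 33 (decimal)
Compute 46368 - 33 = 46335
46335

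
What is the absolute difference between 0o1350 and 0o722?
Convert 0o1350 (octal) → 1×512 + 3×64 + 5×8 = 744 (decimal)
Convert 0o722 (octal) → 7×64 + 2×8 + 2 = 466 (decimal)
Compute |744 - 466| = 278
278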